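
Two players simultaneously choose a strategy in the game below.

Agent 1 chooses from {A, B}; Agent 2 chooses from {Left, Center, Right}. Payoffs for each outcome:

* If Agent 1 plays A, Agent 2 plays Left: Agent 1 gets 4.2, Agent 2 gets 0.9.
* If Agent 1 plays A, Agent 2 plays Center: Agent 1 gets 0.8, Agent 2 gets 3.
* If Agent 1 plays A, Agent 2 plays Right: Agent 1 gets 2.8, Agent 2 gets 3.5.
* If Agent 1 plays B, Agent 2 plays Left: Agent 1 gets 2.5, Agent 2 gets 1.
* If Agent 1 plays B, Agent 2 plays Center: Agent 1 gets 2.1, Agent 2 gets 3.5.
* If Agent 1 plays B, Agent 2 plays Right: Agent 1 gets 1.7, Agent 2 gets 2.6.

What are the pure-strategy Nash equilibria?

For each player, find the best response to each opponent profile; mutual best responses are the pure NE.
Agent 1 against Left: payoffs 4.2, 2.5 → best response A.
Agent 1 against Center: payoffs 0.8, 2.1 → best response B.
Agent 1 against Right: payoffs 2.8, 1.7 → best response A.
Agent 2 against A: payoffs 0.9, 3, 3.5 → best response Right.
Agent 2 against B: payoffs 1, 3.5, 2.6 → best response Center.
Mutual best responses: (A, Right); (B, Center).

(A, Right), (B, Center)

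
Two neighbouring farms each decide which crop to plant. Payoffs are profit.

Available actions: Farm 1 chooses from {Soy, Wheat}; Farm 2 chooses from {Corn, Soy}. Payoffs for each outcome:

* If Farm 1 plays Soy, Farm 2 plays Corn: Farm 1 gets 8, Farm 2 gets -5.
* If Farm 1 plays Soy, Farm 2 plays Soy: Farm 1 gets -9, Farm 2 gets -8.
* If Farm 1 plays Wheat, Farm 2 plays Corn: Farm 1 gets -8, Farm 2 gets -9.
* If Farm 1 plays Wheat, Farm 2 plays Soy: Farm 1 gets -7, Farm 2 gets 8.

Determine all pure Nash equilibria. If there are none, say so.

(Soy, Corn); (Wheat, Soy)

Mark each player's best response to every combination of opponents' strategies; a profile where every player is best-responding is a pure Nash equilibrium.
Farm 1 against Corn: payoffs 8, -8 → best response Soy.
Farm 1 against Soy: payoffs -9, -7 → best response Wheat.
Farm 2 against Soy: payoffs -5, -8 → best response Corn.
Farm 2 against Wheat: payoffs -9, 8 → best response Soy.
Mutual best responses: (Soy, Corn); (Wheat, Soy).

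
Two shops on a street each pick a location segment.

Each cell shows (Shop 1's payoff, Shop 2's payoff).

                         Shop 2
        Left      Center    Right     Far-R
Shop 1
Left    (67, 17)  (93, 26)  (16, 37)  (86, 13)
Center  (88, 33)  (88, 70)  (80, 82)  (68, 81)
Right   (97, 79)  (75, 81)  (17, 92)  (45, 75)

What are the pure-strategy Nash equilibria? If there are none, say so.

(Left, Left): Shop 1 can switch to Center (67 → 88). Not NE.
(Left, Center): Shop 2 can switch to Right (26 → 37). Not NE.
(Left, Right): Shop 1 can switch to Center (16 → 80). Not NE.
(Left, Far-R): Shop 2 can switch to Left (13 → 17). Not NE.
(Center, Left): Shop 1 can switch to Right (88 → 97). Not NE.
(Center, Center): Shop 1 can switch to Left (88 → 93). Not NE.
(Center, Right): Shop 1 gets 80, best alternative 17; Shop 2 gets 82, best alternative 81. No profitable deviation — NE.
(Center, Far-R): Shop 1 can switch to Left (68 → 86). Not NE.
(Right, Left): Shop 2 can switch to Center (79 → 81). Not NE.
(Right, Center): Shop 1 can switch to Left (75 → 93). Not NE.
(Right, Right): Shop 1 can switch to Center (17 → 80). Not NE.
(Right, Far-R): Shop 1 can switch to Left (45 → 86). Not NE.

The unique pure-strategy Nash equilibrium is (Center, Right).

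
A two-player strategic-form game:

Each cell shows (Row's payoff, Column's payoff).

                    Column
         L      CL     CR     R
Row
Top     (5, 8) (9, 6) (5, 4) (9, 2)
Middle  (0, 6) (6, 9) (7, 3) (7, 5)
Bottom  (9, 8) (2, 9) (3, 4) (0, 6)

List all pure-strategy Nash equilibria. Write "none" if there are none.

There is no pure-strategy Nash equilibrium.

Check each profile: it is a Nash equilibrium iff no player can strictly gain by switching unilaterally.
(Top, L): Row can switch to Bottom (5 → 9). Not NE.
(Top, CL): Column can switch to L (6 → 8). Not NE.
(Top, CR): Row can switch to Middle (5 → 7). Not NE.
(Top, R): Column can switch to L (2 → 8). Not NE.
(Middle, L): Row can switch to Top (0 → 5). Not NE.
(Middle, CL): Row can switch to Top (6 → 9). Not NE.
(Middle, CR): Column can switch to L (3 → 6). Not NE.
(Middle, R): Row can switch to Top (7 → 9). Not NE.
(The remaining 4 profiles each have a profitable deviation by the same check.)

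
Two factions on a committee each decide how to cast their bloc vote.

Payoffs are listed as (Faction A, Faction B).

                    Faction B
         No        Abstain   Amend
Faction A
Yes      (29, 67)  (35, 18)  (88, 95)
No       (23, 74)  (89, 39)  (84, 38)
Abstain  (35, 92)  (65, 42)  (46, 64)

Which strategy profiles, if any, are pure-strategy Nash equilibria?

(Yes, No): Faction A can switch to Abstain (29 → 35). Not NE.
(Yes, Abstain): Faction A can switch to No (35 → 89). Not NE.
(Yes, Amend): Faction A gets 88, best alternative 84; Faction B gets 95, best alternative 67. No profitable deviation — NE.
(No, No): Faction A can switch to Yes (23 → 29). Not NE.
(No, Abstain): Faction B can switch to No (39 → 74). Not NE.
(No, Amend): Faction A can switch to Yes (84 → 88). Not NE.
(Abstain, No): Faction A gets 35, best alternative 29; Faction B gets 92, best alternative 64. No profitable deviation — NE.
(Abstain, Abstain): Faction A can switch to No (65 → 89). Not NE.
(Abstain, Amend): Faction A can switch to Yes (46 → 88). Not NE.

The pure Nash equilibria are (Yes, Amend) and (Abstain, No).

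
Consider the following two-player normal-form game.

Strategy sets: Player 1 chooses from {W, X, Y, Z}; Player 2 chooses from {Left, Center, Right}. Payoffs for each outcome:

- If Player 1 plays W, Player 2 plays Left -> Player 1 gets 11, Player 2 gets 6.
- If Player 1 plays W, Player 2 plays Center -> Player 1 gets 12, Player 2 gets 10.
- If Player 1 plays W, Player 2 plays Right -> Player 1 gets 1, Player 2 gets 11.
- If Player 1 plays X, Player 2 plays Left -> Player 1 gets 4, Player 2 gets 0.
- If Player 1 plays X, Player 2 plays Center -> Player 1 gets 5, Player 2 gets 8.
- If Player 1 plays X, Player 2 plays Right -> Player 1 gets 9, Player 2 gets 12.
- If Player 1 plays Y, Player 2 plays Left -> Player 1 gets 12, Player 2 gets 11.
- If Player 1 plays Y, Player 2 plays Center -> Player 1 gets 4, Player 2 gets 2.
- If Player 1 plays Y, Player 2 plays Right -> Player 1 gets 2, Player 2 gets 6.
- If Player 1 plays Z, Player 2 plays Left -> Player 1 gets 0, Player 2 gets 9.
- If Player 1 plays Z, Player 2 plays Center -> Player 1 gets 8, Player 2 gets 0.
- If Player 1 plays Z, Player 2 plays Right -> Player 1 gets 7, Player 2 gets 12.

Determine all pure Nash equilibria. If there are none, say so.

For each player, find the best response to each opponent profile; mutual best responses are the pure NE.
Player 1 against Left: payoffs 11, 4, 12, 0 → best response Y.
Player 1 against Center: payoffs 12, 5, 4, 8 → best response W.
Player 1 against Right: payoffs 1, 9, 2, 7 → best response X.
Player 2 against W: payoffs 6, 10, 11 → best response Right.
Player 2 against X: payoffs 0, 8, 12 → best response Right.
Player 2 against Y: payoffs 11, 2, 6 → best response Left.
Player 2 against Z: payoffs 9, 0, 12 → best response Right.
Mutual best responses: (X, Right); (Y, Left).

(X, Right); (Y, Left)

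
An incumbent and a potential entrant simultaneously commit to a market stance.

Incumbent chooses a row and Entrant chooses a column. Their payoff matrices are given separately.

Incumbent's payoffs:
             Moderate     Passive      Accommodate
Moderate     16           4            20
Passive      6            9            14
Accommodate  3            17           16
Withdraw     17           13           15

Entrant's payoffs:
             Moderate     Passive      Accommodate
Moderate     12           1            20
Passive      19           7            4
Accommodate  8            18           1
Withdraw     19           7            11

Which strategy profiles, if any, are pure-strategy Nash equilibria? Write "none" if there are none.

(Moderate, Moderate): Incumbent can switch to Withdraw (16 → 17). Not NE.
(Moderate, Passive): Incumbent can switch to Passive (4 → 9). Not NE.
(Moderate, Accommodate): Incumbent gets 20, best alternative 16; Entrant gets 20, best alternative 12. No profitable deviation — NE.
(Passive, Moderate): Incumbent can switch to Moderate (6 → 16). Not NE.
(Passive, Passive): Incumbent can switch to Accommodate (9 → 17). Not NE.
(Passive, Accommodate): Incumbent can switch to Moderate (14 → 20). Not NE.
(Accommodate, Moderate): Incumbent can switch to Moderate (3 → 16). Not NE.
(Accommodate, Passive): Incumbent gets 17, best alternative 13; Entrant gets 18, best alternative 8. No profitable deviation — NE.
(Accommodate, Accommodate): Incumbent can switch to Moderate (16 → 20). Not NE.
(Withdraw, Moderate): Incumbent gets 17, best alternative 16; Entrant gets 19, best alternative 11. No profitable deviation — NE.
(Withdraw, Passive): Incumbent can switch to Accommodate (13 → 17). Not NE.
(The remaining 1 profile has a profitable deviation by the same check.)

The pure Nash equilibria are (Moderate, Accommodate), (Accommodate, Passive), (Withdraw, Moderate).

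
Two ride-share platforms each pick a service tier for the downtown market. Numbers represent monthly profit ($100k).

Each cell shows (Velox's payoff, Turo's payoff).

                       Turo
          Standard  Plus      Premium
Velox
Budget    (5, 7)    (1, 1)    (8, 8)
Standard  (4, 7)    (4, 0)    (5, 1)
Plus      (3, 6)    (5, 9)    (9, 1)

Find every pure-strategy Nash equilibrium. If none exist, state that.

Velox against Standard: payoffs 5, 4, 3 → best response Budget.
Velox against Plus: payoffs 1, 4, 5 → best response Plus.
Velox against Premium: payoffs 8, 5, 9 → best response Plus.
Turo against Budget: payoffs 7, 1, 8 → best response Premium.
Turo against Standard: payoffs 7, 0, 1 → best response Standard.
Turo against Plus: payoffs 6, 9, 1 → best response Plus.
Mutual best responses: (Plus, Plus).

(Plus, Plus)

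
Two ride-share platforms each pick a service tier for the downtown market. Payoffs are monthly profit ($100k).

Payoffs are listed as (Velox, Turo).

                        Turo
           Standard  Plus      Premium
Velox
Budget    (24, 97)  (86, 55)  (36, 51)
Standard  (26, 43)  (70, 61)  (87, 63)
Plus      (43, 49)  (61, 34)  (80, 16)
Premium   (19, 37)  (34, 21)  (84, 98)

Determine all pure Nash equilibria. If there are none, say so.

(Standard, Premium); (Plus, Standard)

Mark each player's best response to every combination of opponents' strategies; a profile where every player is best-responding is a pure Nash equilibrium.
Velox against Standard: payoffs 24, 26, 43, 19 → best response Plus.
Velox against Plus: payoffs 86, 70, 61, 34 → best response Budget.
Velox against Premium: payoffs 36, 87, 80, 84 → best response Standard.
Turo against Budget: payoffs 97, 55, 51 → best response Standard.
Turo against Standard: payoffs 43, 61, 63 → best response Premium.
Turo against Plus: payoffs 49, 34, 16 → best response Standard.
Turo against Premium: payoffs 37, 21, 98 → best response Premium.
Mutual best responses: (Standard, Premium); (Plus, Standard).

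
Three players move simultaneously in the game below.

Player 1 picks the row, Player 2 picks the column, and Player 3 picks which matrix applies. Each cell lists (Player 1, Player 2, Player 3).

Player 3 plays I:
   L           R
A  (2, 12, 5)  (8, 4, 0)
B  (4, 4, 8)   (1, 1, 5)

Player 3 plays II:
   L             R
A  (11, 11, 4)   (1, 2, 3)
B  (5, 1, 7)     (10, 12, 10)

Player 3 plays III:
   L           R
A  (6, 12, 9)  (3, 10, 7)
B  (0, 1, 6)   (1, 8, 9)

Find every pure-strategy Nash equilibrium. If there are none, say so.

The pure Nash equilibria are (A, L, III), (B, L, I), (B, R, II).

Mark each player's best response to every combination of opponents' strategies; a profile where every player is best-responding is a pure Nash equilibrium.
Player 1 against (L, I): payoffs 2, 4 → best response B.
Player 1 against (L, II): payoffs 11, 5 → best response A.
Player 1 against (L, III): payoffs 6, 0 → best response A.
Player 1 against (R, I): payoffs 8, 1 → best response A.
Player 1 against (R, II): payoffs 1, 10 → best response B.
Player 1 against (R, III): payoffs 3, 1 → best response A.
Player 2 against (A, I): payoffs 12, 4 → best response L.
Player 2 against (A, II): payoffs 11, 2 → best response L.
Player 2 against (A, III): payoffs 12, 10 → best response L.
Player 2 against (B, I): payoffs 4, 1 → best response L.
Player 2 against (B, II): payoffs 1, 12 → best response R.
Player 2 against (B, III): payoffs 1, 8 → best response R.
Player 3 against (A, L): payoffs 5, 4, 9 → best response III.
Player 3 against (A, R): payoffs 0, 3, 7 → best response III.
Player 3 against (B, L): payoffs 8, 7, 6 → best response I.
Player 3 against (B, R): payoffs 5, 10, 9 → best response II.
Mutual best responses: (A, L, III); (B, L, I); (B, R, II).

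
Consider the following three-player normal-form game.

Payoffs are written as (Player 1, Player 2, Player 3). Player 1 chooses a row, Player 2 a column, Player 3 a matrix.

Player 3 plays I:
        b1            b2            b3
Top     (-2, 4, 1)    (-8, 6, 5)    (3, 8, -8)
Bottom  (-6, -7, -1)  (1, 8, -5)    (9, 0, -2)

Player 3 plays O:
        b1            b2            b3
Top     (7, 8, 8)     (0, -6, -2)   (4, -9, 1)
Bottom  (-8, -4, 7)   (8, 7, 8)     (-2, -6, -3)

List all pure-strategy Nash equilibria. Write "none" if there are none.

The pure Nash equilibria are (Top, b1, O), (Bottom, b2, O).

(Top, b1, I): Player 2 can switch to b2 (4 → 6). Not NE.
(Top, b1, O): Player 1 gets 7, best alternative -8; Player 2 gets 8, best alternative -6; Player 3 gets 8, best alternative 1. No profitable deviation — NE.
(Top, b2, I): Player 1 can switch to Bottom (-8 → 1). Not NE.
(Top, b2, O): Player 1 can switch to Bottom (0 → 8). Not NE.
(Top, b3, I): Player 1 can switch to Bottom (3 → 9). Not NE.
(Top, b3, O): Player 2 can switch to b1 (-9 → 8). Not NE.
(Bottom, b1, I): Player 1 can switch to Top (-6 → -2). Not NE.
(Bottom, b1, O): Player 1 can switch to Top (-8 → 7). Not NE.
(Bottom, b2, I): Player 3 can switch to O (-5 → 8). Not NE.
(Bottom, b2, O): Player 1 gets 8, best alternative 0; Player 2 gets 7, best alternative -4; Player 3 gets 8, best alternative -5. No profitable deviation — NE.
(The remaining 2 profiles each have a profitable deviation by the same check.)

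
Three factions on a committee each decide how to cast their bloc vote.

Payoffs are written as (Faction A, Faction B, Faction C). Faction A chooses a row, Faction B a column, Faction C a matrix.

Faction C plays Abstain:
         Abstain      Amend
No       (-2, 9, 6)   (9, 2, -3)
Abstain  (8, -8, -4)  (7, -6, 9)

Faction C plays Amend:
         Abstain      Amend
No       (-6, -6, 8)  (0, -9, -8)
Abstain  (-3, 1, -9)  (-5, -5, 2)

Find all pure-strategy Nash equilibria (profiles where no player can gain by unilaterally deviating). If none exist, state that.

No pure-strategy Nash equilibrium.

For each strategy profile, look for a profitable unilateral deviation.
(No, Abstain, Abstain): Faction A can switch to Abstain (-2 → 8). Not NE.
(No, Abstain, Amend): Faction A can switch to Abstain (-6 → -3). Not NE.
(No, Amend, Abstain): Faction B can switch to Abstain (2 → 9). Not NE.
(No, Amend, Amend): Faction B can switch to Abstain (-9 → -6). Not NE.
(Abstain, Abstain, Abstain): Faction B can switch to Amend (-8 → -6). Not NE.
(Abstain, Abstain, Amend): Faction C can switch to Abstain (-9 → -4). Not NE.
(Abstain, Amend, Abstain): Faction A can switch to No (7 → 9). Not NE.
(Abstain, Amend, Amend): Faction A can switch to No (-5 → 0). Not NE.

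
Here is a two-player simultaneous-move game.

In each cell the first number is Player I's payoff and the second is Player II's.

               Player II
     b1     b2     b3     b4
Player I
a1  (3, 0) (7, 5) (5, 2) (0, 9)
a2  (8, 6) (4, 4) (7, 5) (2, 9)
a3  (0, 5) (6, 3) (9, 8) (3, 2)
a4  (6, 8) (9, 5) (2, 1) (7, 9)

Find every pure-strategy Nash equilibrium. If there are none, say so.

The pure Nash equilibria are (a3, b3); (a4, b4).

Check each profile: it is a Nash equilibrium iff no player can strictly gain by switching unilaterally.
(a1, b1): Player I can switch to a2 (3 → 8). Not NE.
(a1, b2): Player I can switch to a4 (7 → 9). Not NE.
(a1, b3): Player I can switch to a2 (5 → 7). Not NE.
(a1, b4): Player I can switch to a2 (0 → 2). Not NE.
(a2, b1): Player II can switch to b4 (6 → 9). Not NE.
(a2, b2): Player I can switch to a1 (4 → 7). Not NE.
(a2, b3): Player I can switch to a3 (7 → 9). Not NE.
(a2, b4): Player I can switch to a3 (2 → 3). Not NE.
(a3, b3): Player I gets 9, best alternative 7; Player II gets 8, best alternative 5. No profitable deviation — NE.
(a4, b4): Player I gets 7, best alternative 3; Player II gets 9, best alternative 8. No profitable deviation — NE.
(The remaining 6 profiles each have a profitable deviation by the same check.)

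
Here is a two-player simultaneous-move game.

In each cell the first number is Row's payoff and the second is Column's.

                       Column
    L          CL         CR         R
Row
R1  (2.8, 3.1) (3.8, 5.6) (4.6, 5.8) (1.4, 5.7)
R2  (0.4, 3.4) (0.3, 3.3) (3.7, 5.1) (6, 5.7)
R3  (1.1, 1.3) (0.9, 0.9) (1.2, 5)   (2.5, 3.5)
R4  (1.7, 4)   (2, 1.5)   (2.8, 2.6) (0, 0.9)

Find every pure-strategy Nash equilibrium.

(R1, L): Column can switch to CL (3.1 → 5.6). Not NE.
(R1, CL): Column can switch to CR (5.6 → 5.8). Not NE.
(R1, CR): Row gets 4.6, best alternative 3.7; Column gets 5.8, best alternative 5.7. No profitable deviation — NE.
(R1, R): Row can switch to R2 (1.4 → 6). Not NE.
(R2, L): Row can switch to R1 (0.4 → 2.8). Not NE.
(R2, CL): Row can switch to R1 (0.3 → 3.8). Not NE.
(R2, CR): Row can switch to R1 (3.7 → 4.6). Not NE.
(R2, R): Row gets 6, best alternative 2.5; Column gets 5.7, best alternative 5.1. No profitable deviation — NE.
(R3, L): Row can switch to R1 (1.1 → 2.8). Not NE.
(R3, CL): Row can switch to R1 (0.9 → 3.8). Not NE.
(The remaining 6 profiles each have a profitable deviation by the same check.)

(R1, CR), (R2, R)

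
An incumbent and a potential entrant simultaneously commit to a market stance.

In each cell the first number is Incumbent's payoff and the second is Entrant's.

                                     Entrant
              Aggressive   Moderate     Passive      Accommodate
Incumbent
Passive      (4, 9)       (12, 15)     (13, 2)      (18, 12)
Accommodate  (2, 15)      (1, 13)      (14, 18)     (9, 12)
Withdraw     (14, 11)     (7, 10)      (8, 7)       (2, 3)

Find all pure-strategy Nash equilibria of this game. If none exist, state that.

Mark each player's best response to every combination of opponents' strategies; a profile where every player is best-responding is a pure Nash equilibrium.
Incumbent against Aggressive: payoffs 4, 2, 14 → best response Withdraw.
Incumbent against Moderate: payoffs 12, 1, 7 → best response Passive.
Incumbent against Passive: payoffs 13, 14, 8 → best response Accommodate.
Incumbent against Accommodate: payoffs 18, 9, 2 → best response Passive.
Entrant against Passive: payoffs 9, 15, 2, 12 → best response Moderate.
Entrant against Accommodate: payoffs 15, 13, 18, 12 → best response Passive.
Entrant against Withdraw: payoffs 11, 10, 7, 3 → best response Aggressive.
Mutual best responses: (Passive, Moderate); (Accommodate, Passive); (Withdraw, Aggressive).

Pure-strategy Nash equilibria: (Passive, Moderate); (Accommodate, Passive); (Withdraw, Aggressive)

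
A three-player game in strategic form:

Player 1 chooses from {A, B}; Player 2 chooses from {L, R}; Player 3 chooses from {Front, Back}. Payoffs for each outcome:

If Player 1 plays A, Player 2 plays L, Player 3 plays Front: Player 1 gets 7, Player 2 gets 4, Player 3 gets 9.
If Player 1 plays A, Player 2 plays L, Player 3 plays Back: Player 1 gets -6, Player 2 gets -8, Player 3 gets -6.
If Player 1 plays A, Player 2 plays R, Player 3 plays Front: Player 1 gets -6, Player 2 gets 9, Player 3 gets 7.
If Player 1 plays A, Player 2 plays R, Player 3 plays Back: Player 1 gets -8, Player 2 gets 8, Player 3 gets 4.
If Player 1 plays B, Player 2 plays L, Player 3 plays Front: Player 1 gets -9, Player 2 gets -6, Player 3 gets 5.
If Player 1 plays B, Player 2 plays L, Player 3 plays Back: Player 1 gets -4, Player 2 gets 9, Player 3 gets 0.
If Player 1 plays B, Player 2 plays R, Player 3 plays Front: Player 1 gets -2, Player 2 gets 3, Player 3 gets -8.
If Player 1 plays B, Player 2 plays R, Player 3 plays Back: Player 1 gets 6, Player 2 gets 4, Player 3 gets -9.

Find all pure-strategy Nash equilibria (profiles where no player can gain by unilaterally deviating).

Player 1 against (L, Front): payoffs 7, -9 → best response A.
Player 1 against (L, Back): payoffs -6, -4 → best response B.
Player 1 against (R, Front): payoffs -6, -2 → best response B.
Player 1 against (R, Back): payoffs -8, 6 → best response B.
Player 2 against (A, Front): payoffs 4, 9 → best response R.
Player 2 against (A, Back): payoffs -8, 8 → best response R.
Player 2 against (B, Front): payoffs -6, 3 → best response R.
Player 2 against (B, Back): payoffs 9, 4 → best response L.
Player 3 against (A, L): payoffs 9, -6 → best response Front.
Player 3 against (A, R): payoffs 7, 4 → best response Front.
Player 3 against (B, L): payoffs 5, 0 → best response Front.
Player 3 against (B, R): payoffs -8, -9 → best response Front.
Mutual best responses: (B, R, Front).

Pure NE: (B, R, Front)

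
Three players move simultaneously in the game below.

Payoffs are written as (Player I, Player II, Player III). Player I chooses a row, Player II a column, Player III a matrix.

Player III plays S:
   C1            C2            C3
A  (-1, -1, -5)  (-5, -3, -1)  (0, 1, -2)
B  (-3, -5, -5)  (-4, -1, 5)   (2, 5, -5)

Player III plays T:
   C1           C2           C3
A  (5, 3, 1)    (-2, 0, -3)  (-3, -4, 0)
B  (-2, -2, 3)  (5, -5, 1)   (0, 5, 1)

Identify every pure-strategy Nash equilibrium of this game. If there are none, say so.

Pure-strategy Nash equilibria: (A, C1, T), (B, C3, T)

(A, C1, S): Player II can switch to C3 (-1 → 1). Not NE.
(A, C1, T): Player I gets 5, best alternative -2; Player II gets 3, best alternative 0; Player III gets 1, best alternative -5. No profitable deviation — NE.
(A, C2, S): Player I can switch to B (-5 → -4). Not NE.
(A, C2, T): Player I can switch to B (-2 → 5). Not NE.
(A, C3, S): Player I can switch to B (0 → 2). Not NE.
(A, C3, T): Player I can switch to B (-3 → 0). Not NE.
(B, C1, S): Player I can switch to A (-3 → -1). Not NE.
(B, C1, T): Player I can switch to A (-2 → 5). Not NE.
(B, C2, S): Player II can switch to C3 (-1 → 5). Not NE.
(B, C3, T): Player I gets 0, best alternative -3; Player II gets 5, best alternative -2; Player III gets 1, best alternative -5. No profitable deviation — NE.
(The remaining 2 profiles each have a profitable deviation by the same check.)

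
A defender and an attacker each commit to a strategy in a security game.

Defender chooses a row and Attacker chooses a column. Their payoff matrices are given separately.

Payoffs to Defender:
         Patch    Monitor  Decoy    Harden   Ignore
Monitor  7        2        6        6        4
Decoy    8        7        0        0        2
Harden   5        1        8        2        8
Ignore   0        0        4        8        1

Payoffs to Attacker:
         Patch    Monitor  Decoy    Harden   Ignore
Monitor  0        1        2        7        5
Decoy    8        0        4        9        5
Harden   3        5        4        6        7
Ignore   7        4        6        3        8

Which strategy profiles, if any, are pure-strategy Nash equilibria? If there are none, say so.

The unique pure-strategy Nash equilibrium is (Harden, Ignore).

Defender against Patch: payoffs 7, 8, 5, 0 → best response Decoy.
Defender against Monitor: payoffs 2, 7, 1, 0 → best response Decoy.
Defender against Decoy: payoffs 6, 0, 8, 4 → best response Harden.
Defender against Harden: payoffs 6, 0, 2, 8 → best response Ignore.
Defender against Ignore: payoffs 4, 2, 8, 1 → best response Harden.
Attacker against Monitor: payoffs 0, 1, 2, 7, 5 → best response Harden.
Attacker against Decoy: payoffs 8, 0, 4, 9, 5 → best response Harden.
Attacker against Harden: payoffs 3, 5, 4, 6, 7 → best response Ignore.
Attacker against Ignore: payoffs 7, 4, 6, 3, 8 → best response Ignore.
Mutual best responses: (Harden, Ignore).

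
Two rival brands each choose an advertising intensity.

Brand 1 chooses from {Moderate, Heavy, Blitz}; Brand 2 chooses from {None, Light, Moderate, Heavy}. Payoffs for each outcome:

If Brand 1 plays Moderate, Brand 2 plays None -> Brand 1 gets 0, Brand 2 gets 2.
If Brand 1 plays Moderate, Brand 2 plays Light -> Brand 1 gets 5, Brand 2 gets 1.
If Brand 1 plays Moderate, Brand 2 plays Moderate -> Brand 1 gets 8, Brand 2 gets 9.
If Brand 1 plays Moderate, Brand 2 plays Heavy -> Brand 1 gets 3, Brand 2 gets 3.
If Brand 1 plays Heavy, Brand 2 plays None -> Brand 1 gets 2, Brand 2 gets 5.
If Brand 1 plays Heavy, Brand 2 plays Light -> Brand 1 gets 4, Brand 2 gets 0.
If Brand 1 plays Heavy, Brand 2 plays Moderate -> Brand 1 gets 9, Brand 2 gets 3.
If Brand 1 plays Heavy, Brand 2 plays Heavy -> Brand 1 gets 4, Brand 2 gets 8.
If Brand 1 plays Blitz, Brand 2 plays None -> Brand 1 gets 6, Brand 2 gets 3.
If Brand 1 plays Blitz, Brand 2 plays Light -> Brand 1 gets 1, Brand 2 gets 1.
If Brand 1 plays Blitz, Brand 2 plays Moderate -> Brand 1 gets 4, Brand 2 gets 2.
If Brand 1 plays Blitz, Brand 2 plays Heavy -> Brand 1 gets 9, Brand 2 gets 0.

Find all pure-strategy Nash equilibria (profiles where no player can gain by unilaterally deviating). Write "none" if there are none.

Brand 1 against None: payoffs 0, 2, 6 → best response Blitz.
Brand 1 against Light: payoffs 5, 4, 1 → best response Moderate.
Brand 1 against Moderate: payoffs 8, 9, 4 → best response Heavy.
Brand 1 against Heavy: payoffs 3, 4, 9 → best response Blitz.
Brand 2 against Moderate: payoffs 2, 1, 9, 3 → best response Moderate.
Brand 2 against Heavy: payoffs 5, 0, 3, 8 → best response Heavy.
Brand 2 against Blitz: payoffs 3, 1, 2, 0 → best response None.
Mutual best responses: (Blitz, None).

Pure NE: (Blitz, None)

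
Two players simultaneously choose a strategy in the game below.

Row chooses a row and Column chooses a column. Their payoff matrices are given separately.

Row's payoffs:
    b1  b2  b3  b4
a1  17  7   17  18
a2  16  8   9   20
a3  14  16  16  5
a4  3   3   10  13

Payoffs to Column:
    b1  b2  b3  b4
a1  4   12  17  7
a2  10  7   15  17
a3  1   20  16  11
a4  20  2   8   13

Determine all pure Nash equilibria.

Pure-strategy Nash equilibria: (a1, b3) and (a2, b4) and (a3, b2)

Row against b1: payoffs 17, 16, 14, 3 → best response a1.
Row against b2: payoffs 7, 8, 16, 3 → best response a3.
Row against b3: payoffs 17, 9, 16, 10 → best response a1.
Row against b4: payoffs 18, 20, 5, 13 → best response a2.
Column against a1: payoffs 4, 12, 17, 7 → best response b3.
Column against a2: payoffs 10, 7, 15, 17 → best response b4.
Column against a3: payoffs 1, 20, 16, 11 → best response b2.
Column against a4: payoffs 20, 2, 8, 13 → best response b1.
Mutual best responses: (a1, b3); (a2, b4); (a3, b2).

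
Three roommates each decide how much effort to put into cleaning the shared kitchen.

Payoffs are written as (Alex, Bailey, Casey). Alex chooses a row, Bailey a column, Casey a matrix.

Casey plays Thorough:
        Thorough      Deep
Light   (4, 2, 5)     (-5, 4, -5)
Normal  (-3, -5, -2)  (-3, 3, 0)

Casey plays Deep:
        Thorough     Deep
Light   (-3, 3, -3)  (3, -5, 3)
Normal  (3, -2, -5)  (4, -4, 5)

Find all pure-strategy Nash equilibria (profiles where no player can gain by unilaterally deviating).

none

Mark each player's best response to every combination of opponents' strategies; a profile where every player is best-responding is a pure Nash equilibrium.
Alex against (Thorough, Thorough): payoffs 4, -3 → best response Light.
Alex against (Thorough, Deep): payoffs -3, 3 → best response Normal.
Alex against (Deep, Thorough): payoffs -5, -3 → best response Normal.
Alex against (Deep, Deep): payoffs 3, 4 → best response Normal.
Bailey against (Light, Thorough): payoffs 2, 4 → best response Deep.
Bailey against (Light, Deep): payoffs 3, -5 → best response Thorough.
Bailey against (Normal, Thorough): payoffs -5, 3 → best response Deep.
Bailey against (Normal, Deep): payoffs -2, -4 → best response Thorough.
Casey against (Light, Thorough): payoffs 5, -3 → best response Thorough.
Casey against (Light, Deep): payoffs -5, 3 → best response Deep.
Casey against (Normal, Thorough): payoffs -2, -5 → best response Thorough.
Casey against (Normal, Deep): payoffs 0, 5 → best response Deep.
No profile is a mutual best response for all players.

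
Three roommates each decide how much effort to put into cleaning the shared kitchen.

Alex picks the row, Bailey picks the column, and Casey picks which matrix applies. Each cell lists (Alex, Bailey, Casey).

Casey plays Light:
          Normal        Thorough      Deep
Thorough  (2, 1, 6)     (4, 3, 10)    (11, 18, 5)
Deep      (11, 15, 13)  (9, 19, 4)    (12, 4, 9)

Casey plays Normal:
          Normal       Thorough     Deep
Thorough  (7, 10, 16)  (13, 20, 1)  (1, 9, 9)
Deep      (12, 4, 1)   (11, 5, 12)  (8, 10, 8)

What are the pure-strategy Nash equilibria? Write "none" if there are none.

none

For each player, find the best response to each opponent profile; mutual best responses are the pure NE.
Alex against (Normal, Light): payoffs 2, 11 → best response Deep.
Alex against (Normal, Normal): payoffs 7, 12 → best response Deep.
Alex against (Thorough, Light): payoffs 4, 9 → best response Deep.
Alex against (Thorough, Normal): payoffs 13, 11 → best response Thorough.
Alex against (Deep, Light): payoffs 11, 12 → best response Deep.
Alex against (Deep, Normal): payoffs 1, 8 → best response Deep.
Bailey against (Thorough, Light): payoffs 1, 3, 18 → best response Deep.
Bailey against (Thorough, Normal): payoffs 10, 20, 9 → best response Thorough.
Bailey against (Deep, Light): payoffs 15, 19, 4 → best response Thorough.
Bailey against (Deep, Normal): payoffs 4, 5, 10 → best response Deep.
Casey against (Thorough, Normal): payoffs 6, 16 → best response Normal.
Casey against (Thorough, Thorough): payoffs 10, 1 → best response Light.
Casey against (Thorough, Deep): payoffs 5, 9 → best response Normal.
Casey against (Deep, Normal): payoffs 13, 1 → best response Light.
Casey against (Deep, Thorough): payoffs 4, 12 → best response Normal.
Casey against (Deep, Deep): payoffs 9, 8 → best response Light.
No profile is a mutual best response for all players.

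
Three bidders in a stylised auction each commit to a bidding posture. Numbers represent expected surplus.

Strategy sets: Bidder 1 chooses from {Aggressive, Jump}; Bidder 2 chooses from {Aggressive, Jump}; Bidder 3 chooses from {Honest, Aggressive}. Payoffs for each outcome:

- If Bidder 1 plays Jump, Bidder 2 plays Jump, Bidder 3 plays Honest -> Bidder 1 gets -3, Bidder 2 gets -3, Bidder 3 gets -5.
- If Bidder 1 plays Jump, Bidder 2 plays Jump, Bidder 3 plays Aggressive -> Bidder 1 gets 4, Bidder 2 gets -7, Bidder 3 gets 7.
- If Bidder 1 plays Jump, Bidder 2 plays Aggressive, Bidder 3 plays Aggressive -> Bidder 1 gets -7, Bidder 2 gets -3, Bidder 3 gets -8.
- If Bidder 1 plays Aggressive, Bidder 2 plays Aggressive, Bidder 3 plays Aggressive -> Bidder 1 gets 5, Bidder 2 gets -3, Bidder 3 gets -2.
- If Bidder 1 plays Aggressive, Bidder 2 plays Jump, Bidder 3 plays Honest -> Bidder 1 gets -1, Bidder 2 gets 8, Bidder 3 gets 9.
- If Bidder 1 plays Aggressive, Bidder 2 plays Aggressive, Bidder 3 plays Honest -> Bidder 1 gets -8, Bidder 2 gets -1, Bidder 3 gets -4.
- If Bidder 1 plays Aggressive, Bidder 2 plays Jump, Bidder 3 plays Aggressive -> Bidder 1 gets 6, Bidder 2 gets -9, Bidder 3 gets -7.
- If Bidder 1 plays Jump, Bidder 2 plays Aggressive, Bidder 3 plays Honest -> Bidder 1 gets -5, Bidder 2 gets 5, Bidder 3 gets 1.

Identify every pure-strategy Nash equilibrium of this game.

Bidder 1 against (Aggressive, Honest): payoffs -8, -5 → best response Jump.
Bidder 1 against (Aggressive, Aggressive): payoffs 5, -7 → best response Aggressive.
Bidder 1 against (Jump, Honest): payoffs -1, -3 → best response Aggressive.
Bidder 1 against (Jump, Aggressive): payoffs 6, 4 → best response Aggressive.
Bidder 2 against (Aggressive, Honest): payoffs -1, 8 → best response Jump.
Bidder 2 against (Aggressive, Aggressive): payoffs -3, -9 → best response Aggressive.
Bidder 2 against (Jump, Honest): payoffs 5, -3 → best response Aggressive.
Bidder 2 against (Jump, Aggressive): payoffs -3, -7 → best response Aggressive.
Bidder 3 against (Aggressive, Aggressive): payoffs -4, -2 → best response Aggressive.
Bidder 3 against (Aggressive, Jump): payoffs 9, -7 → best response Honest.
Bidder 3 against (Jump, Aggressive): payoffs 1, -8 → best response Honest.
Bidder 3 against (Jump, Jump): payoffs -5, 7 → best response Aggressive.
Mutual best responses: (Aggressive, Aggressive, Aggressive); (Aggressive, Jump, Honest); (Jump, Aggressive, Honest).

(Aggressive, Aggressive, Aggressive) and (Aggressive, Jump, Honest) and (Jump, Aggressive, Honest)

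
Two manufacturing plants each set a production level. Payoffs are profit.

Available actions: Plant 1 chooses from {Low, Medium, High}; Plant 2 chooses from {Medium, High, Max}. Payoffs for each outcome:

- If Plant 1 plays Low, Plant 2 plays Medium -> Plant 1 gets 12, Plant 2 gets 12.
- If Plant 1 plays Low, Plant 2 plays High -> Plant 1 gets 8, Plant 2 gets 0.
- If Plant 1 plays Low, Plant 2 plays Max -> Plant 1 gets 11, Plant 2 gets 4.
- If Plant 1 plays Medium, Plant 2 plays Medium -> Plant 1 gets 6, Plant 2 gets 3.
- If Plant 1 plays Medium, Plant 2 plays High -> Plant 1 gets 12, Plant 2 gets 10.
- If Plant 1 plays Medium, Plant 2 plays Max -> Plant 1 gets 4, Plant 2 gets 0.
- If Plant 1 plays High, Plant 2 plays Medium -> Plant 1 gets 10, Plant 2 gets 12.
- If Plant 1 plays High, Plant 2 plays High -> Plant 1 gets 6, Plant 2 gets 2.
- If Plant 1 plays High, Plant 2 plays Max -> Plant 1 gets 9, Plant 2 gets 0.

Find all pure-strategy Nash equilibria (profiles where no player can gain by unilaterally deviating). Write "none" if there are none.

The pure Nash equilibria are (Low, Medium); (Medium, High).

(Low, Medium): Plant 1 gets 12, best alternative 10; Plant 2 gets 12, best alternative 4. No profitable deviation — NE.
(Low, High): Plant 1 can switch to Medium (8 → 12). Not NE.
(Low, Max): Plant 2 can switch to Medium (4 → 12). Not NE.
(Medium, Medium): Plant 1 can switch to Low (6 → 12). Not NE.
(Medium, High): Plant 1 gets 12, best alternative 8; Plant 2 gets 10, best alternative 3. No profitable deviation — NE.
(Medium, Max): Plant 1 can switch to Low (4 → 11). Not NE.
(High, Medium): Plant 1 can switch to Low (10 → 12). Not NE.
(High, High): Plant 1 can switch to Low (6 → 8). Not NE.
(High, Max): Plant 1 can switch to Low (9 → 11). Not NE.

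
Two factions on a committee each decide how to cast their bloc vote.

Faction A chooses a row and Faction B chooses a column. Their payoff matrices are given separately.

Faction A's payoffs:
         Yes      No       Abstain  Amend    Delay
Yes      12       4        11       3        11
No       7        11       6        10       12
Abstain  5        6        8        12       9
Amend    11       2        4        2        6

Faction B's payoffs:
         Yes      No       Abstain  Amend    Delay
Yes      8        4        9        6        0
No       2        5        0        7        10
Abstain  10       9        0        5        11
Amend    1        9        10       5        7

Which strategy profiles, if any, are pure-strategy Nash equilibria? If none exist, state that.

Check each profile: it is a Nash equilibrium iff no player can strictly gain by switching unilaterally.
(Yes, Yes): Faction B can switch to Abstain (8 → 9). Not NE.
(Yes, No): Faction A can switch to No (4 → 11). Not NE.
(Yes, Abstain): Faction A gets 11, best alternative 8; Faction B gets 9, best alternative 8. No profitable deviation — NE.
(Yes, Amend): Faction A can switch to No (3 → 10). Not NE.
(Yes, Delay): Faction A can switch to No (11 → 12). Not NE.
(No, Yes): Faction A can switch to Yes (7 → 12). Not NE.
(No, No): Faction B can switch to Amend (5 → 7). Not NE.
(No, Abstain): Faction A can switch to Yes (6 → 11). Not NE.
(No, Amend): Faction A can switch to Abstain (10 → 12). Not NE.
(No, Delay): Faction A gets 12, best alternative 11; Faction B gets 10, best alternative 7. No profitable deviation — NE.
(Abstain, Yes): Faction A can switch to Yes (5 → 12). Not NE.
(Abstain, No): Faction A can switch to No (6 → 11). Not NE.
(Abstain, Abstain): Faction A can switch to Yes (8 → 11). Not NE.
(Abstain, Amend): Faction B can switch to Yes (5 → 10). Not NE.
(The remaining 6 profiles each have a profitable deviation by the same check.)

The pure Nash equilibria are (Yes, Abstain) and (No, Delay).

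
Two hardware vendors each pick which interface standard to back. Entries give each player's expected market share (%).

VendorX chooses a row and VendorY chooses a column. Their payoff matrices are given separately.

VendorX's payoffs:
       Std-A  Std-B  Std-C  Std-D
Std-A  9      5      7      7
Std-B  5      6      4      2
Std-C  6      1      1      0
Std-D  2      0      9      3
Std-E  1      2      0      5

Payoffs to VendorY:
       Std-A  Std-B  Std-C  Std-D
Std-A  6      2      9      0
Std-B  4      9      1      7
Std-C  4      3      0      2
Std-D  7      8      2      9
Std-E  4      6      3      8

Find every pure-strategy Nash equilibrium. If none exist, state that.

VendorX against Std-A: payoffs 9, 5, 6, 2, 1 → best response Std-A.
VendorX against Std-B: payoffs 5, 6, 1, 0, 2 → best response Std-B.
VendorX against Std-C: payoffs 7, 4, 1, 9, 0 → best response Std-D.
VendorX against Std-D: payoffs 7, 2, 0, 3, 5 → best response Std-A.
VendorY against Std-A: payoffs 6, 2, 9, 0 → best response Std-C.
VendorY against Std-B: payoffs 4, 9, 1, 7 → best response Std-B.
VendorY against Std-C: payoffs 4, 3, 0, 2 → best response Std-A.
VendorY against Std-D: payoffs 7, 8, 2, 9 → best response Std-D.
VendorY against Std-E: payoffs 4, 6, 3, 8 → best response Std-D.
Mutual best responses: (Std-B, Std-B).

Pure NE: (Std-B, Std-B)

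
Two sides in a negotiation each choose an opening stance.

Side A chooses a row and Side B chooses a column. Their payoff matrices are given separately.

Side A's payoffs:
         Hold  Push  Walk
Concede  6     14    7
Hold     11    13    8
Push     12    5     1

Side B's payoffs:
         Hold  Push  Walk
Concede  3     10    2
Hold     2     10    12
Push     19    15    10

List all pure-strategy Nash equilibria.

Mark each player's best response to every combination of opponents' strategies; a profile where every player is best-responding is a pure Nash equilibrium.
Side A against Hold: payoffs 6, 11, 12 → best response Push.
Side A against Push: payoffs 14, 13, 5 → best response Concede.
Side A against Walk: payoffs 7, 8, 1 → best response Hold.
Side B against Concede: payoffs 3, 10, 2 → best response Push.
Side B against Hold: payoffs 2, 10, 12 → best response Walk.
Side B against Push: payoffs 19, 15, 10 → best response Hold.
Mutual best responses: (Concede, Push); (Hold, Walk); (Push, Hold).

The pure Nash equilibria are (Concede, Push), (Hold, Walk), (Push, Hold).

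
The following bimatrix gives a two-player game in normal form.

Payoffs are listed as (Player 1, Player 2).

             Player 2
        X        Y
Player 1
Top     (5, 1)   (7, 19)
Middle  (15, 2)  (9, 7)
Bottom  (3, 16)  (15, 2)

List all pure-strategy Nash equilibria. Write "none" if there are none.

No pure-strategy Nash equilibrium.

(Top, X): Player 1 can switch to Middle (5 → 15). Not NE.
(Top, Y): Player 1 can switch to Middle (7 → 9). Not NE.
(Middle, X): Player 2 can switch to Y (2 → 7). Not NE.
(Middle, Y): Player 1 can switch to Bottom (9 → 15). Not NE.
(Bottom, X): Player 1 can switch to Top (3 → 5). Not NE.
(Bottom, Y): Player 2 can switch to X (2 → 16). Not NE.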